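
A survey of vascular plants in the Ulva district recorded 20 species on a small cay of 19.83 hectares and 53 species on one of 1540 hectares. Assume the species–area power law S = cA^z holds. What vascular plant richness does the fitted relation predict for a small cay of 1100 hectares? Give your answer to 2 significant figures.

z = ln(53/20) / ln(1540/19.83) = 0.9746 / 4.3523 = 0.2239
c = 20 / 19.83^0.2239 = 20 / 1.952 = 10.25
S₃ = 10.25 × 1100^0.2239 = 10.25 × 4.798 ≈ 49.15

49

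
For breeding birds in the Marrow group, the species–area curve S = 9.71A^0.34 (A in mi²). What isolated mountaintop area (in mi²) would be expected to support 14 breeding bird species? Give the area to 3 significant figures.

2.93 mi²

14 = 9.71 × A^0.34  ⇒  A^0.34 = 14/9.71 = 1.442
ln A = ln(1.442) / 0.34 = 0.3659 / 0.34 = 1.0762
A = e^1.0762 ≈ 2.933 mi²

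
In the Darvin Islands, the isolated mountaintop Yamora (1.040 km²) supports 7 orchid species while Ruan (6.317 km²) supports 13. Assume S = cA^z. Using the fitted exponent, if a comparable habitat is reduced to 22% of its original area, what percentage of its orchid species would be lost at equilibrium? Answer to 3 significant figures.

40.5%

z = ln(13/7) / ln(6.317/1.04) = 0.6190 / 1.8040 = 0.3431
S_new/S_old = (A_new/A_old)^z = 0.22^0.3431 = exp(0.3431 × -1.5141) = 0.5948
Fraction lost = 1 − 0.5948 = 0.4052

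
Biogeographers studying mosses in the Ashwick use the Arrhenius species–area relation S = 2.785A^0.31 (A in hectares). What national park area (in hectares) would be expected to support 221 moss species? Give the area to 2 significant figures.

1300000 hectares

221 = 2.785 × A^0.31  ⇒  A^0.31 = 221/2.785 = 79.35
ln A = ln(79.35) / 0.31 = 4.3739 / 0.31 = 14.1094
A = e^14.1094 ≈ 1341639 hectares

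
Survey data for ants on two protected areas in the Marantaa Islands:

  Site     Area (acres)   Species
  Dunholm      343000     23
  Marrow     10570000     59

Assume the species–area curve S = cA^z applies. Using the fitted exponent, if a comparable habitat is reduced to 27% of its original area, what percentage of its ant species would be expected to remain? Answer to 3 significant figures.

z = ln(59/23) / ln(10570000/343000) = 0.9420 / 3.4280 = 0.2748
S_new/S_old = (A_new/A_old)^z = 0.27^0.2748 = exp(0.2748 × -1.3093) = 0.6978

69.8%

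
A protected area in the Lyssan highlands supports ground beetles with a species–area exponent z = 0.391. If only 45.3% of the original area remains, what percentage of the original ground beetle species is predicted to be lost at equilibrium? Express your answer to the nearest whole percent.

S_new/S_old = (A_new/A_old)^z = 0.453^0.391
= exp(0.391 × ln 0.453) = exp(0.391 × -0.7919) = exp(-0.3096) ≈ 0.7337
Fraction lost = 1 − 0.7337 = 0.2663

27%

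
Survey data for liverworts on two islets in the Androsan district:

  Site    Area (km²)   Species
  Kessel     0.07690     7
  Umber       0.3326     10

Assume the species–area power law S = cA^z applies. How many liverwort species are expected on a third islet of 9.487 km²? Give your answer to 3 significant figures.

z = ln(10/7) / ln(0.3326/0.0769) = 0.3567 / 1.4644 = 0.2436
c = 7 / 0.0769^0.2436 = 7 / 0.5354 = 13.07
S₃ = 13.07 × 9.487^0.2436 = 13.07 × 1.73 ≈ 22.62

22.6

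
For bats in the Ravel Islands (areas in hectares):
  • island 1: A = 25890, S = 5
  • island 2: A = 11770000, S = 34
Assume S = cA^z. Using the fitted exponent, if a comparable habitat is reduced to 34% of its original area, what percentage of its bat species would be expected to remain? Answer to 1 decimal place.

71.3%

z = ln(34/5) / ln(11770000/25890) = 1.9169 / 6.1195 = 0.3133
S_new/S_old = (A_new/A_old)^z = 0.34^0.3133 = exp(0.3133 × -1.0788) = 0.7132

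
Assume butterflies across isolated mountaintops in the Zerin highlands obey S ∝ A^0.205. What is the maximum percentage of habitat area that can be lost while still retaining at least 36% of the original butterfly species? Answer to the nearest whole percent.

99%

Need (A_new/A_old)^0.205 = 0.36, so A_new/A_old = 0.36^(1/0.205) = 0.36^4.878
ln(A_new/A_old) = ln 0.36 / 0.205 = -1.0217 / 0.205 = -4.9837
A_new/A_old = e^-4.9837 ≈ 0.006849
Fraction that can be lost = 1 − 0.006849 = 0.9932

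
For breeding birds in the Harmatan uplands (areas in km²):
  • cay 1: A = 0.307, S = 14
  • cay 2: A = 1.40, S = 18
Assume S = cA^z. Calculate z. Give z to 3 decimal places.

Taking logs: ln S = ln c + z ln A, so z = (ln S₂ − ln S₁)/(ln A₂ − ln A₁).
z = ln(18/14) / ln(1.4/0.307) = ln(1.286) / ln(4.56) = 0.2513 / 1.5174 = 0.1656

0.166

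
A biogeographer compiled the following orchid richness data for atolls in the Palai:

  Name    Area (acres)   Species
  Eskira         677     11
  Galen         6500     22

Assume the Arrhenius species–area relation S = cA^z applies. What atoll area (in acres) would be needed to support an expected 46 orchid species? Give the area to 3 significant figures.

72100 acres

z = ln(22/11) / ln(6500/677) = 0.6931 / 2.2619 = 0.3064
c = 11 / 677^0.3064 = 11 / 7.369 = 1.493
A = (46/1.493)^(1/0.3064) ⇒ ln A = ln(30.82)/0.3064 = 11.1865
A = e^11.1865 ≈ 72150 acres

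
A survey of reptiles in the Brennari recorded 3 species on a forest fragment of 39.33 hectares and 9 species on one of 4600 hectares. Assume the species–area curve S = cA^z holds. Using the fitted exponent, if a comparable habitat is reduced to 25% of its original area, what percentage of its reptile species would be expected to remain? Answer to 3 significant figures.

z = ln(9/3) / ln(4600/39.33) = 1.0986 / 4.7618 = 0.2307
S_new/S_old = (A_new/A_old)^z = 0.25^0.2307 = exp(0.2307 × -1.3863) = 0.7263

72.6%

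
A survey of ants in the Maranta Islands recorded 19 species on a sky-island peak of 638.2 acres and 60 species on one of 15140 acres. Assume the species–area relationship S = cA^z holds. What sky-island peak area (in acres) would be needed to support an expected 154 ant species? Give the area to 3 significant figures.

z = ln(60/19) / ln(15140/638.2) = 1.1499 / 3.1664 = 0.3632
c = 19 / 638.2^0.3632 = 19 / 10.44 = 1.82
A = (154/1.82)^(1/0.3632) ⇒ ln A = ln(84.61)/0.3632 = 12.2207
A = e^12.2207 ≈ 202950 acres

203000 acres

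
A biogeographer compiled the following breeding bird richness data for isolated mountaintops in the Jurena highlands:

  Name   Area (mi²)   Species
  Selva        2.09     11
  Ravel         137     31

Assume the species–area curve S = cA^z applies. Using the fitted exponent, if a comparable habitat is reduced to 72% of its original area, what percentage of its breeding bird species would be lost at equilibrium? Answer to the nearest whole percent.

z = ln(31/11) / ln(137/2.09) = 1.0361 / 4.1828 = 0.2477
S_new/S_old = (A_new/A_old)^z = 0.72^0.2477 = exp(0.2477 × -0.3285) = 0.9219
Fraction lost = 1 − 0.9219 = 0.07815

8%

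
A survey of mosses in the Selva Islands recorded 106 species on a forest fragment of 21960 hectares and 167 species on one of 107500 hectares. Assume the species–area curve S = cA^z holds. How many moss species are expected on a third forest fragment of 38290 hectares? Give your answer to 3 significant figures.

124

z = ln(167/106) / ln(107500/21960) = 0.4546 / 1.5883 = 0.2862
c = 106 / 21960^0.2862 = 106 / 17.48 = 6.064
S₃ = 6.064 × 38290^0.2862 = 6.064 × 20.5 ≈ 124.3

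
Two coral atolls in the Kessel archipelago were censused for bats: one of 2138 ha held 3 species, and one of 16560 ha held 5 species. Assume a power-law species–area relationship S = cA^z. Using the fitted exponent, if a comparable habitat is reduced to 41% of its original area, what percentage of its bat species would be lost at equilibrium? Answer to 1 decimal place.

19.9%

z = ln(5/3) / ln(16560/2138) = 0.5108 / 2.0471 = 0.2495
S_new/S_old = (A_new/A_old)^z = 0.41^0.2495 = exp(0.2495 × -0.8916) = 0.8005
Fraction lost = 1 − 0.8005 = 0.1995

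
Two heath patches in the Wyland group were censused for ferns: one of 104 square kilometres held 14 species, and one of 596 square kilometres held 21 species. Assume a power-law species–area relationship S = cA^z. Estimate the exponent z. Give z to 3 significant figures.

0.232

Taking logs: ln S = ln c + z ln A, so z = (ln S₂ − ln S₁)/(ln A₂ − ln A₁).
z = ln(21/14) / ln(596/104) = ln(1.5) / ln(5.731) = 0.4055 / 1.7458 = 0.2322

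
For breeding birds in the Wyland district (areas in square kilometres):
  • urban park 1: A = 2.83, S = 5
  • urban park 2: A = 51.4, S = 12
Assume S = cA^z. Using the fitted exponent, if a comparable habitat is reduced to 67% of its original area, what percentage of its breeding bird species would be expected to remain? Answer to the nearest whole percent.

89%

z = ln(12/5) / ln(51.4/2.83) = 0.8755 / 2.8994 = 0.3020
S_new/S_old = (A_new/A_old)^z = 0.67^0.3020 = exp(0.3020 × -0.4005) = 0.8861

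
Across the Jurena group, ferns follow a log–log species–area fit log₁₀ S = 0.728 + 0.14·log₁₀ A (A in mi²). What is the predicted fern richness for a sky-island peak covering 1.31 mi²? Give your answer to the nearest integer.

S = 5.346 × 1.31^0.14
ln S = ln 5.346 + 0.14 × ln 1.31 = 1.6763 + 0.14 × 0.2700 = 1.7141
S = e^1.7141 ≈ 5.552

6 species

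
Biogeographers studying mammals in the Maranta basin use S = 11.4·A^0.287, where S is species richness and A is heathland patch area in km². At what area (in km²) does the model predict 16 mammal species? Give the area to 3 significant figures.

3.26 km²

16 = 11.4 × A^0.287  ⇒  A^0.287 = 16/11.4 = 1.404
ln A = ln(1.404) / 0.287 = 0.3390 / 0.287 = 1.1811
A = e^1.1811 ≈ 3.258 km²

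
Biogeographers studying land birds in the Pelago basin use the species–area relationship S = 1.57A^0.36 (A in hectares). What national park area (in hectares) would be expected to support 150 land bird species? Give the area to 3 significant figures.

317000 hectares

150 = 1.57 × A^0.36  ⇒  A^0.36 = 150/1.57 = 95.54
ln A = ln(95.54) / 0.36 = 4.5596 / 0.36 = 12.6654
A = e^12.6654 ≈ 316616 hectares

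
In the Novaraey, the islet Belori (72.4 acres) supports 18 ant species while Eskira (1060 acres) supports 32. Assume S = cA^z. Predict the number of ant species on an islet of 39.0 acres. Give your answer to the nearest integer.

z = ln(32/18) / ln(1060/72.4) = 0.5754 / 2.6838 = 0.2144
c = 18 / 72.4^0.2144 = 18 / 2.504 = 7.187
S₃ = 7.187 × 39^0.2144 = 7.187 × 2.193 ≈ 15.76

16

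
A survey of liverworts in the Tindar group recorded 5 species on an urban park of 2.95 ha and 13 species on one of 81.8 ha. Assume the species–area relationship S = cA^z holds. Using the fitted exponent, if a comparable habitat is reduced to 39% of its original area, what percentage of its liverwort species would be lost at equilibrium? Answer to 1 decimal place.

z = ln(13/5) / ln(81.8/2.95) = 0.9555 / 3.3225 = 0.2876
S_new/S_old = (A_new/A_old)^z = 0.39^0.2876 = exp(0.2876 × -0.9416) = 0.7628
Fraction lost = 1 − 0.7628 = 0.2372

23.7%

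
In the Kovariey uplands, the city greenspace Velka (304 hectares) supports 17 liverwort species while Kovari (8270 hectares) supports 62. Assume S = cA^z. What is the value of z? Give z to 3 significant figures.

0.392

Taking logs: ln S = ln c + z ln A, so z = (ln S₂ − ln S₁)/(ln A₂ − ln A₁).
z = ln(62/17) / ln(8270/304) = ln(3.647) / ln(27.2) = 1.2939 / 3.3034 = 0.3917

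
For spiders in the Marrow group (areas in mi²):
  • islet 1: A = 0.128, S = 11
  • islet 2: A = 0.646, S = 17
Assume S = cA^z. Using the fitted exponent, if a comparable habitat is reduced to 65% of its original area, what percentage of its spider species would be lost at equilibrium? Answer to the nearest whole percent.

11%

z = ln(17/11) / ln(0.646/0.128) = 0.4353 / 1.6188 = 0.2689
S_new/S_old = (A_new/A_old)^z = 0.65^0.2689 = exp(0.2689 × -0.4308) = 0.8906
Fraction lost = 1 − 0.8906 = 0.1094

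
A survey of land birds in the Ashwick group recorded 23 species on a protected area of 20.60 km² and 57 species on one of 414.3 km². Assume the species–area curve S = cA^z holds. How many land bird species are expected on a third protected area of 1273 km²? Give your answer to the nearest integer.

80

z = ln(57/23) / ln(414.3/20.6) = 0.9076 / 3.0013 = 0.3024
c = 23 / 20.6^0.3024 = 23 / 2.496 = 9.214
S₃ = 9.214 × 1273^0.3024 = 9.214 × 8.687 ≈ 80.04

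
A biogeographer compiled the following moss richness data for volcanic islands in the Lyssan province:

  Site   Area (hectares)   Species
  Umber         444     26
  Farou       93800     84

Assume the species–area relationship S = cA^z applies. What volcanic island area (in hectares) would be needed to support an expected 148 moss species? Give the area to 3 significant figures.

z = ln(84/26) / ln(93800/444) = 1.1727 / 5.3531 = 0.2191
c = 26 / 444^0.2191 = 26 / 3.802 = 6.839
A = (148/6.839)^(1/0.2191) ⇒ ln A = ln(21.64)/0.2191 = 14.0343
A = e^14.0343 ≈ 1244614 hectares

1240000 hectares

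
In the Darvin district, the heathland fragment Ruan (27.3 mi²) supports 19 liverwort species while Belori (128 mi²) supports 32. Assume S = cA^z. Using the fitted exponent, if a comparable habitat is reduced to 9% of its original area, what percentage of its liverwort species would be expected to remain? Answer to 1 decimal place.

z = ln(32/19) / ln(128/27.3) = 0.5213 / 1.5451 = 0.3374
S_new/S_old = (A_new/A_old)^z = 0.09^0.3374 = exp(0.3374 × -2.4079) = 0.4438

44.4%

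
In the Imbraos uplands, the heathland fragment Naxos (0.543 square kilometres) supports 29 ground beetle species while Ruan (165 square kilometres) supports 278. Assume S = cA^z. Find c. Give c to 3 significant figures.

36.9

z = ln(S₂/S₁) / ln(A₂/A₁) = ln(278/29) / ln(165/0.543) = 2.2603 / 5.7166 = 0.3954
c = S₁ / A₁^z = 29 / 0.543^0.3954 = 29 / 0.7855 = 36.92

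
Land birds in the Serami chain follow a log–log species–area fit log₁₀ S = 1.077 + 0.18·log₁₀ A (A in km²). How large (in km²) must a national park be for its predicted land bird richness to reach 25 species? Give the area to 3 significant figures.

60.7 km²

25 = 11.94 × A^0.18  ⇒  A^0.18 = 25/11.94 = 2.094
ln A = ln(2.094) / 0.18 = 0.7390 / 0.18 = 4.1055
A = e^4.1055 ≈ 60.67 km²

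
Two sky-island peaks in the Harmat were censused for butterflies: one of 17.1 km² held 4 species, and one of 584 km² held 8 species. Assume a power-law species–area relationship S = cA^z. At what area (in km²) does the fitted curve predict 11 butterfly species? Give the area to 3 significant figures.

2960 km²

z = ln(8/4) / ln(584/17.1) = 0.6931 / 3.5308 = 0.1963
c = 4 / 17.1^0.1963 = 4 / 1.746 = 2.291
A = (11/2.291)^(1/0.1963) ⇒ ln A = ln(4.802)/0.1963 = 7.9921
A = e^7.9921 ≈ 2957 km²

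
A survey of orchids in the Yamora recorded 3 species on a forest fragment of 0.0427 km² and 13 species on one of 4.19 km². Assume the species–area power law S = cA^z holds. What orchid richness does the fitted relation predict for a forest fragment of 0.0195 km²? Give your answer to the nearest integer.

z = ln(13/3) / ln(4.19/0.0427) = 1.4663 / 4.5863 = 0.3197
c = 3 / 0.0427^0.3197 = 3 / 0.3649 = 8.223
S₃ = 8.223 × 0.0195^0.3197 = 8.223 × 0.284 ≈ 2.335

2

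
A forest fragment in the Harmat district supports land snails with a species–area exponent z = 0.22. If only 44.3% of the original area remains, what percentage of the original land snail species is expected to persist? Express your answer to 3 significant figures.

83.6%

S_new/S_old = (A_new/A_old)^z = 0.443^0.22
= exp(0.22 × ln 0.443) = exp(0.22 × -0.8142) = exp(-0.1791) ≈ 0.836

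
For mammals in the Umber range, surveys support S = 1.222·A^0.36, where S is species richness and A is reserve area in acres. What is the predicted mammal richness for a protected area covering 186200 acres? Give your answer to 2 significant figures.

96

S = 1.222 × 186200^0.36
ln S = ln 1.222 + 0.36 × ln 186200 = 0.2005 + 0.36 × 12.1346 = 4.5689
S = e^4.5689 ≈ 96.44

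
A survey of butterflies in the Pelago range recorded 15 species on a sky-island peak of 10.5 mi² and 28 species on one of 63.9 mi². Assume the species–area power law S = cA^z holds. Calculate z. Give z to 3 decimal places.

Taking logs: ln S = ln c + z ln A, so z = (ln S₂ − ln S₁)/(ln A₂ − ln A₁).
z = ln(28/15) / ln(63.9/10.5) = ln(1.867) / ln(6.086) = 0.6242 / 1.8059 = 0.3456

0.346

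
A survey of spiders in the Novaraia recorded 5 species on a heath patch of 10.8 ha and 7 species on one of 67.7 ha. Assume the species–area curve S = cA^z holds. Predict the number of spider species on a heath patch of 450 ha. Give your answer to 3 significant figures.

z = ln(7/5) / ln(67.7/10.8) = 0.3365 / 1.8355 = 0.1833
c = 5 / 10.8^0.1833 = 5 / 1.547 = 3.232
S₃ = 3.232 × 450^0.1833 = 3.232 × 3.064 ≈ 9.906

9.91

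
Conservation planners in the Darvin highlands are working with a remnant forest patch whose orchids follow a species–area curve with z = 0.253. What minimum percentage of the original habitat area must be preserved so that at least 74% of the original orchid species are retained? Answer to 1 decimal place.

Need (A_new/A_old)^0.253 = 0.74, so A_new/A_old = 0.74^(1/0.253) = 0.74^3.953
ln(A_new/A_old) = ln 0.74 / 0.253 = -0.3011 / 0.253 = -1.1901
A_new/A_old = e^-1.1901 ≈ 0.3042

30.4%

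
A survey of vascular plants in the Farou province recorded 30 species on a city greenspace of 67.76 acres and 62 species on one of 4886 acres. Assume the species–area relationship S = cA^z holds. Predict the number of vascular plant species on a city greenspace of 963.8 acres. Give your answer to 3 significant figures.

z = ln(62/30) / ln(4886/67.76) = 0.7259 / 4.2782 = 0.1697
c = 30 / 67.76^0.1697 = 30 / 2.045 = 14.67
S₃ = 14.67 × 963.8^0.1697 = 14.67 × 3.209 ≈ 47.07

47.1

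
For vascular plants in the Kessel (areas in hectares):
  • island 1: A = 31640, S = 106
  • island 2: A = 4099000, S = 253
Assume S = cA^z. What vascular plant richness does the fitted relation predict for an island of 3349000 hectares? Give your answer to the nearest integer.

244

z = ln(253/106) / ln(4099000/31640) = 0.8700 / 4.8641 = 0.1789
c = 106 / 31640^0.1789 = 106 / 6.381 = 16.61
S₃ = 16.61 × 3349000^0.1789 = 16.61 × 14.69 ≈ 244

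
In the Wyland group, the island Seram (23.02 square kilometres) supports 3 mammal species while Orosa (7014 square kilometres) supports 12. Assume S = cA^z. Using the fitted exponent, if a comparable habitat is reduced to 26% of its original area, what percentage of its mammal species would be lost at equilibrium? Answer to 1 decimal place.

z = ln(12/3) / ln(7014/23.02) = 1.3863 / 5.7193 = 0.2424
S_new/S_old = (A_new/A_old)^z = 0.26^0.2424 = exp(0.2424 × -1.3471) = 0.7214
Fraction lost = 1 − 0.7214 = 0.2786

27.9%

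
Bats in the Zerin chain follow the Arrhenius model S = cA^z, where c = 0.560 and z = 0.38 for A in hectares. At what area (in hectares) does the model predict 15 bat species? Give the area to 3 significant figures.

15 = 0.56 × A^0.38  ⇒  A^0.38 = 15/0.56 = 26.79
ln A = ln(26.79) / 0.38 = 3.2879 / 0.38 = 8.6523
A = e^8.6523 ≈ 5723 hectares

5720 hectares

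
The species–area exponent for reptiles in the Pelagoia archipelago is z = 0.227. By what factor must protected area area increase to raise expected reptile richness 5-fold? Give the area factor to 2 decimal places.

(A₂/A₁)^0.227 = 5, so A₂/A₁ = 5^(1/0.227) = 5^4.405
ln(A₂/A₁) = ln 5 / 0.227 = 1.6094 / 0.227 = 7.0900
A₂/A₁ = e^7.0900 ≈ 1200

1199.95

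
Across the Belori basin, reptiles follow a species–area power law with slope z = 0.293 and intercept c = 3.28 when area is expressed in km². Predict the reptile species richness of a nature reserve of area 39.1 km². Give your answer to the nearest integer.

10 species

S = 3.28 × 39.1^0.293 = 3.28 × 2.928 ≈ 9.602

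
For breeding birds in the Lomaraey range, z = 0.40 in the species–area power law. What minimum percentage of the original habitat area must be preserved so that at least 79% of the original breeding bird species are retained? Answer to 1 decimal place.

55.5%

Need (A_new/A_old)^0.4 = 0.79, so A_new/A_old = 0.79^(1/0.4) = 0.79^2.5
ln(A_new/A_old) = ln 0.79 / 0.4 = -0.2357 / 0.4 = -0.5893
A_new/A_old = e^-0.5893 ≈ 0.5547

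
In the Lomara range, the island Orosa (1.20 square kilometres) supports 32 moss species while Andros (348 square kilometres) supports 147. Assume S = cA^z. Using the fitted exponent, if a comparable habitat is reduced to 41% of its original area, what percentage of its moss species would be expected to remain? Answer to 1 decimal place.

z = ln(147/32) / ln(348/1.2) = 1.5247 / 5.6699 = 0.2689
S_new/S_old = (A_new/A_old)^z = 0.41^0.2689 = exp(0.2689 × -0.8916) = 0.7868

78.7%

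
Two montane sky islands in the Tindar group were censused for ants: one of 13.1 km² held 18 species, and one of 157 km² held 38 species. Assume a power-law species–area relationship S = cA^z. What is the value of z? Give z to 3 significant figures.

Taking logs: ln S = ln c + z ln A, so z = (ln S₂ − ln S₁)/(ln A₂ − ln A₁).
z = ln(38/18) / ln(157/13.1) = ln(2.111) / ln(11.98) = 0.7472 / 2.4836 = 0.3009

0.301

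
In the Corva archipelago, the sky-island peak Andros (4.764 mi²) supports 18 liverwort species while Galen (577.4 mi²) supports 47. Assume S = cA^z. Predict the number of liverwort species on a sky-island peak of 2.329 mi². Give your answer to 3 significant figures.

15.6

z = ln(47/18) / ln(577.4/4.764) = 0.9598 / 4.7974 = 0.2001
c = 18 / 4.764^0.2001 = 18 / 1.367 = 13.17
S₃ = 13.17 × 2.329^0.2001 = 13.17 × 1.184 ≈ 15.6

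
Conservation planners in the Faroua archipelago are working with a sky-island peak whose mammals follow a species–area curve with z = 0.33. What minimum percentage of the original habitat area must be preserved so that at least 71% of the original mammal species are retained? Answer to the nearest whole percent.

Need (A_new/A_old)^0.33 = 0.71, so A_new/A_old = 0.71^(1/0.33) = 0.71^3.03
ln(A_new/A_old) = ln 0.71 / 0.33 = -0.3425 / 0.33 = -1.0378
A_new/A_old = e^-1.0378 ≈ 0.3542

35%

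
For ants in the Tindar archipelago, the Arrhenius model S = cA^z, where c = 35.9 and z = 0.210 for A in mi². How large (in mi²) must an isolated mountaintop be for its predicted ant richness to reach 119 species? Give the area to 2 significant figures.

300 mi²

119 = 35.9 × A^0.21  ⇒  A^0.21 = 119/35.9 = 3.315
ln A = ln(3.315) / 0.21 = 1.1984 / 0.21 = 5.7066
A = e^5.7066 ≈ 300.8 mi²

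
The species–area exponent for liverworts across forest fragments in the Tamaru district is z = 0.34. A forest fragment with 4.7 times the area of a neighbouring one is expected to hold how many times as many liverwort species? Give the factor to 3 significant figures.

S₂/S₁ = (A₂/A₁)^z = 4.7^0.34
ln(S₂/S₁) = 0.34 × ln 4.7 = 0.34 × 1.5476 = 0.5262
S₂/S₁ = e^0.5262 ≈ 1.692

1.69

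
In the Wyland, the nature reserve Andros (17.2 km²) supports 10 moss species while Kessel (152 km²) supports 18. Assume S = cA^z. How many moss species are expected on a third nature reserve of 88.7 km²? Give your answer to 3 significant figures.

15.6

z = ln(18/10) / ln(152/17.2) = 0.5878 / 2.1790 = 0.2698
c = 10 / 17.2^0.2698 = 10 / 2.154 = 4.642
S₃ = 4.642 × 88.7^0.2698 = 4.642 × 3.353 ≈ 15.57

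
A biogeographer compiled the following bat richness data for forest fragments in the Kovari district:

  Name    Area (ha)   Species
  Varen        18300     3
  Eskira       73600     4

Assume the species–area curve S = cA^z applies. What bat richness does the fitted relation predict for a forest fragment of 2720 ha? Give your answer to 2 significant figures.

z = ln(4/3) / ln(73600/18300) = 0.2877 / 1.3917 = 0.2067
c = 3 / 18300^0.2067 = 3 / 7.605 = 0.3945
S₃ = 0.3945 × 2720^0.2067 = 0.3945 × 5.128 ≈ 2.023

2.0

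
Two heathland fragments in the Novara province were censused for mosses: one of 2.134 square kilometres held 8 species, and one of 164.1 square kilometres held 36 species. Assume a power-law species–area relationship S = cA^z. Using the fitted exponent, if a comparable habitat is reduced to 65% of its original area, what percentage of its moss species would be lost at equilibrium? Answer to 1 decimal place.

z = ln(36/8) / ln(164.1/2.134) = 1.5041 / 4.3425 = 0.3464
S_new/S_old = (A_new/A_old)^z = 0.65^0.3464 = exp(0.3464 × -0.4308) = 0.8614
Fraction lost = 1 − 0.8614 = 0.1386

13.9%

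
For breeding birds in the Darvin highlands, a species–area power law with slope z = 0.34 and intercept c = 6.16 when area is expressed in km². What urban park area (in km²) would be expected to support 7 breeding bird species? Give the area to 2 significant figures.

7 = 6.16 × A^0.34  ⇒  A^0.34 = 7/6.16 = 1.136
ln A = ln(1.136) / 0.34 = 0.1278 / 0.34 = 0.3760
A = e^0.3760 ≈ 1.456 km²

1.5 km²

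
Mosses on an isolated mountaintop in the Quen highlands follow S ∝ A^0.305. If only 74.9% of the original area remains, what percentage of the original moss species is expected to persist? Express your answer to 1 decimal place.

S_new/S_old = (A_new/A_old)^z = 0.749^0.305
= exp(0.305 × ln 0.749) = exp(0.305 × -0.2890) = exp(-0.0881) ≈ 0.9156

91.6%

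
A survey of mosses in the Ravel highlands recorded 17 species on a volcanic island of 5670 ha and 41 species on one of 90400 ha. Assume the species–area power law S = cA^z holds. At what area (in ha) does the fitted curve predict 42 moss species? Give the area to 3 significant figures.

z = ln(41/17) / ln(90400/5670) = 0.8804 / 2.7691 = 0.3179
c = 17 / 5670^0.3179 = 17 / 15.61 = 1.089
A = (42/1.089)^(1/0.3179) ⇒ ln A = ln(38.56)/0.3179 = 11.4878
A = e^11.4878 ≈ 97518 ha

97500 ha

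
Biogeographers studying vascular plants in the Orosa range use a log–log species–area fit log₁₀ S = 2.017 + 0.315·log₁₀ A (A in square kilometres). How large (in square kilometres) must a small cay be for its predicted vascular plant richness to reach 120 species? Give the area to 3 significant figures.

120 = 104 × A^0.315  ⇒  A^0.315 = 120/104 = 1.154
ln A = ln(1.154) / 0.315 = 0.1432 / 0.315 = 0.4545
A = e^0.4545 ≈ 1.575 square kilometres

1.58 square kilometres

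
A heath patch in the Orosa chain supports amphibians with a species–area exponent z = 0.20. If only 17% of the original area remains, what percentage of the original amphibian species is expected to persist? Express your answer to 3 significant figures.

70.2%

S_new/S_old = (A_new/A_old)^z = 0.17^0.2
= exp(0.2 × ln 0.17) = exp(0.2 × -1.7720) = exp(-0.3544) ≈ 0.7016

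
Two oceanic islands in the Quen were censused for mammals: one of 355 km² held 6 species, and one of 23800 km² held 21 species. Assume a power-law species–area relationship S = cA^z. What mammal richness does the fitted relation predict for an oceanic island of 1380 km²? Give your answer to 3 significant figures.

8.99

z = ln(21/6) / ln(23800/355) = 1.2528 / 4.2053 = 0.2979
c = 6 / 355^0.2979 = 6 / 5.751 = 1.043
S₃ = 1.043 × 1380^0.2979 = 1.043 × 8.617 ≈ 8.991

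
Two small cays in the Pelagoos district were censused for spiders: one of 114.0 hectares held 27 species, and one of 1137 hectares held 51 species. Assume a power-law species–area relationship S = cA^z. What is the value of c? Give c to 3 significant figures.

7.29

z = ln(S₂/S₁) / ln(A₂/A₁) = ln(51/27) / ln(1137/114) = 0.6360 / 2.3000 = 0.2765
c = S₁ / A₁^z = 27 / 114^0.2765 = 27 / 3.705 = 7.288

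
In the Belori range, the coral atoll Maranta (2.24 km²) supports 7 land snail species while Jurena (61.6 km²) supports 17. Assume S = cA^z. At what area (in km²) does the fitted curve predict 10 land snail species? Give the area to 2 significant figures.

8.5 km²

z = ln(17/7) / ln(61.6/2.24) = 0.8873 / 3.3142 = 0.2677
c = 7 / 2.24^0.2677 = 7 / 1.241 = 5.641
A = (10/5.641)^(1/0.2677) ⇒ ln A = ln(1.773)/0.2677 = 2.1387
A = e^2.1387 ≈ 8.488 km²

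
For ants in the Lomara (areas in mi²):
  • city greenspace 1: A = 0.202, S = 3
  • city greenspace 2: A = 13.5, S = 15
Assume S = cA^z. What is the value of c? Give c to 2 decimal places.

5.54

z = ln(S₂/S₁) / ln(A₂/A₁) = ln(15/3) / ln(13.5/0.202) = 1.6094 / 4.2022 = 0.3830
c = S₁ / A₁^z = 3 / 0.202^0.3830 = 3 / 0.5419 = 5.536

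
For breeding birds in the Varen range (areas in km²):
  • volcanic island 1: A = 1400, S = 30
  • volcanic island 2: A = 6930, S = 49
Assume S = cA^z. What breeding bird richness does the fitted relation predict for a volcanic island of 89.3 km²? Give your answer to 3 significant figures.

12.9

z = ln(49/30) / ln(6930/1400) = 0.4906 / 1.5994 = 0.3068
c = 30 / 1400^0.3068 = 30 / 9.228 = 3.251
S₃ = 3.251 × 89.3^0.3068 = 3.251 × 3.967 ≈ 12.9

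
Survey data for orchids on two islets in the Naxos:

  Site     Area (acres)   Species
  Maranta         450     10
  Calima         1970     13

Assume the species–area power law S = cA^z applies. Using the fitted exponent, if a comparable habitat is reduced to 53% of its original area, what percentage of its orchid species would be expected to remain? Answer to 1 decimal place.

z = ln(13/10) / ln(1970/450) = 0.2624 / 1.4765 = 0.1777
S_new/S_old = (A_new/A_old)^z = 0.53^0.1777 = exp(0.1777 × -0.6349) = 0.8933

89.3%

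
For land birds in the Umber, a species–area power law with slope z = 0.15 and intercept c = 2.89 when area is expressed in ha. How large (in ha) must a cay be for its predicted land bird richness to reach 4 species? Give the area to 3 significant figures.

4 = 2.89 × A^0.15  ⇒  A^0.15 = 4/2.89 = 1.384
ln A = ln(1.384) / 0.15 = 0.3250 / 0.15 = 2.1669
A = e^2.1669 ≈ 8.731 ha

8.73 ha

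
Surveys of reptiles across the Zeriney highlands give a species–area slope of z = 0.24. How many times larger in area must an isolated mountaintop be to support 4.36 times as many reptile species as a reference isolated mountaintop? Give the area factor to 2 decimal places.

(A₂/A₁)^0.24 = 4.36, so A₂/A₁ = 4.36^(1/0.24) = 4.36^4.167
ln(A₂/A₁) = ln 4.36 / 0.24 = 1.4725 / 0.24 = 6.1353
A₂/A₁ = e^6.1353 ≈ 461.9

461.88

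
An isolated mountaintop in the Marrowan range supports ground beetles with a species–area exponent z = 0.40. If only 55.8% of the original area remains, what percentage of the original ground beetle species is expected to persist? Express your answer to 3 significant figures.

79.2%

S_new/S_old = (A_new/A_old)^z = 0.558^0.4
= exp(0.4 × ln 0.558) = exp(0.4 × -0.5834) = exp(-0.2334) ≈ 0.7919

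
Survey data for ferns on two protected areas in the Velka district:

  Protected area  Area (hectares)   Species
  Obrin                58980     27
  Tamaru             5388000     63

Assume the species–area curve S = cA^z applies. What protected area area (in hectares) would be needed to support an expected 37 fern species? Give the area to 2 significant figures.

320000 hectares

z = ln(63/27) / ln(5388000/58980) = 0.8473 / 4.5147 = 0.1877
c = 27 / 58980^0.1877 = 27 / 7.858 = 3.436
A = (37/3.436)^(1/0.1877) ⇒ ln A = ln(10.77)/0.1877 = 12.6638
A = e^12.6638 ≈ 316104 hectares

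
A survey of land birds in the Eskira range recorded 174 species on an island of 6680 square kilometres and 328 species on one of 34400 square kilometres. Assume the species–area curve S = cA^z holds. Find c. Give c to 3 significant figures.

z = ln(S₂/S₁) / ln(A₂/A₁) = ln(328/174) / ln(34400/6680) = 0.6340 / 1.6389 = 0.3868
c = S₁ / A₁^z = 174 / 6680^0.3868 = 174 / 30.16 = 5.769

5.77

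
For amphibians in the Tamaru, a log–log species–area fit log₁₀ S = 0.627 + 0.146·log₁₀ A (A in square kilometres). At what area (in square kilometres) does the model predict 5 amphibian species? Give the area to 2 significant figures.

3.1 square kilometres

5 = 4.236 × A^0.146  ⇒  A^0.146 = 5/4.236 = 1.18
ln A = ln(1.18) / 0.146 = 0.1657 / 0.146 = 1.1350
A = e^1.1350 ≈ 3.111 square kilometres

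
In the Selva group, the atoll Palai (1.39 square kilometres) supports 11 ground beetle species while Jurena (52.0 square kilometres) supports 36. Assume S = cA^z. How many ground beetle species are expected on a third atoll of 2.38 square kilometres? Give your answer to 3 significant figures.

13.1

z = ln(36/11) / ln(52/1.39) = 1.1856 / 3.6219 = 0.3273
c = 11 / 1.39^0.3273 = 11 / 1.114 = 9.876
S₃ = 9.876 × 2.38^0.3273 = 9.876 × 1.328 ≈ 13.12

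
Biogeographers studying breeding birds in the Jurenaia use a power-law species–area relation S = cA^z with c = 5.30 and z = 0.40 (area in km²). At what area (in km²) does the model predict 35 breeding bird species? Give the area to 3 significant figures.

35 = 5.3 × A^0.4  ⇒  A^0.4 = 35/5.3 = 6.604
ln A = ln(6.604) / 0.4 = 1.8876 / 0.4 = 4.7191
A = e^4.7191 ≈ 112.1 km²

112 km²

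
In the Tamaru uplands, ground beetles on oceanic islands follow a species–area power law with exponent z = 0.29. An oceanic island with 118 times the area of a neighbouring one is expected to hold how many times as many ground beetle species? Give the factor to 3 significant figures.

S₂/S₁ = (A₂/A₁)^z = 118^0.29
ln(S₂/S₁) = 0.29 × ln 118 = 0.29 × 4.7707 = 1.3835
S₂/S₁ = e^1.3835 ≈ 3.989

3.99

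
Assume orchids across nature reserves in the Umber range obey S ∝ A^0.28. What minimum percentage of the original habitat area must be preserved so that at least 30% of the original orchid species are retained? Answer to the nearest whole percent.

1%

Need (A_new/A_old)^0.28 = 0.3, so A_new/A_old = 0.3^(1/0.28) = 0.3^3.571
ln(A_new/A_old) = ln 0.3 / 0.28 = -1.2040 / 0.28 = -4.2999
A_new/A_old = e^-4.2999 ≈ 0.01357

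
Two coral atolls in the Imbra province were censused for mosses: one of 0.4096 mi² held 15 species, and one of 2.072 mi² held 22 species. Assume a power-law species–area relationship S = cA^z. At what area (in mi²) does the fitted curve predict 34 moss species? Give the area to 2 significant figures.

13 mi²

z = ln(22/15) / ln(2.072/0.4096) = 0.3830 / 1.6211 = 0.2363
c = 15 / 0.4096^0.2363 = 15 / 0.8099 = 18.52
A = (34/18.52)^(1/0.2363) ⇒ ln A = ln(1.836)/0.2363 = 2.5711
A = e^2.5711 ≈ 13.08 mi²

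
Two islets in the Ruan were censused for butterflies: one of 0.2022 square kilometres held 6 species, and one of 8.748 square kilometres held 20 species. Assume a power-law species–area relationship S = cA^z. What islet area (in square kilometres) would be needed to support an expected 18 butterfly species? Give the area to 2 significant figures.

6.3 square kilometres

z = ln(20/6) / ln(8.748/0.2022) = 1.2040 / 3.7673 = 0.3196
c = 6 / 0.2022^0.3196 = 6 / 0.6 = 10
A = (18/10)^(1/0.3196) ⇒ ln A = ln(1.8)/0.3196 = 1.8391
A = e^1.8391 ≈ 6.291 square kilometres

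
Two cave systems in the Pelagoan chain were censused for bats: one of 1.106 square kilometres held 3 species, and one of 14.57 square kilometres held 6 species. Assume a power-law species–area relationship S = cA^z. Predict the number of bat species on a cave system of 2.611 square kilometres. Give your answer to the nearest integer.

z = ln(6/3) / ln(14.57/1.106) = 0.6931 / 2.5782 = 0.2688
c = 3 / 1.106^0.2688 = 3 / 1.027 = 2.92
S₃ = 2.92 × 2.611^0.2688 = 2.92 × 1.294 ≈ 3.779

4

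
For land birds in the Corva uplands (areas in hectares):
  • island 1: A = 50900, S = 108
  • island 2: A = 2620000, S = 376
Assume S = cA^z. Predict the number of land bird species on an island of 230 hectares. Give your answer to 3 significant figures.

19.6

z = ln(376/108) / ln(2620000/50900) = 1.2475 / 3.9411 = 0.3165
c = 108 / 50900^0.3165 = 108 / 30.89 = 3.496
S₃ = 3.496 × 230^0.3165 = 3.496 × 5.592 ≈ 19.55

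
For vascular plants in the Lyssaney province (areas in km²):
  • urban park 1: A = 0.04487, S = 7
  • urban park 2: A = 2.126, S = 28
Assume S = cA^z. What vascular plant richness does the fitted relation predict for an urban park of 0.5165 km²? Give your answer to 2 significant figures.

z = ln(28/7) / ln(2.126/0.04487) = 1.3863 / 3.8582 = 0.3593
c = 7 / 0.04487^0.3593 = 7 / 0.3278 = 21.35
S₃ = 21.35 × 0.5165^0.3593 = 21.35 × 0.7887 ≈ 16.84

17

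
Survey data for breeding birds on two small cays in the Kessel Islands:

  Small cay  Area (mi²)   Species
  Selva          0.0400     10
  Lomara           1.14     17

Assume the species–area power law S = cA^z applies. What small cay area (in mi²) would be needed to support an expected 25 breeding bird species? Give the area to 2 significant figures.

z = ln(17/10) / ln(1.14/0.04) = 0.5306 / 3.3499 = 0.1584
c = 10 / 0.04^0.1584 = 10 / 0.6006 = 16.65
A = (25/16.65)^(1/0.1584) ⇒ ln A = ln(1.501)/0.1584 = 2.5658
A = e^2.5658 ≈ 13.01 mi²

13 mi²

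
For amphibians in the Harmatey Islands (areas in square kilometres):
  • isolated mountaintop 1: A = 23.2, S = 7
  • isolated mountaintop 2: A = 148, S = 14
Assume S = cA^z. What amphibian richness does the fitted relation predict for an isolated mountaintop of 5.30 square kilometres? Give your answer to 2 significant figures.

4.0

z = ln(14/7) / ln(148/23.2) = 0.6931 / 1.8531 = 0.3741
c = 7 / 23.2^0.3741 = 7 / 3.242 = 2.159
S₃ = 2.159 × 5.3^0.3741 = 2.159 × 1.866 ≈ 4.029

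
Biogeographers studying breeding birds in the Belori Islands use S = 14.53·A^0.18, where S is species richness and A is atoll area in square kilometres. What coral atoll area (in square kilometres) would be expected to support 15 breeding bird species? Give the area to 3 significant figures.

1.19 square kilometres

15 = 14.53 × A^0.18  ⇒  A^0.18 = 15/14.53 = 1.032
ln A = ln(1.032) / 0.18 = 0.0318 / 0.18 = 0.1769
A = e^0.1769 ≈ 1.193 square kilometres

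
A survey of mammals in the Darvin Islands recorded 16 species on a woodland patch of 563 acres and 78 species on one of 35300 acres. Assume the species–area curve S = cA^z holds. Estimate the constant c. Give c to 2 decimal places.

z = ln(S₂/S₁) / ln(A₂/A₁) = ln(78/16) / ln(35300/563) = 1.5841 / 4.1384 = 0.3828
c = S₁ / A₁^z = 16 / 563^0.3828 = 16 / 11.29 = 1.417

1.42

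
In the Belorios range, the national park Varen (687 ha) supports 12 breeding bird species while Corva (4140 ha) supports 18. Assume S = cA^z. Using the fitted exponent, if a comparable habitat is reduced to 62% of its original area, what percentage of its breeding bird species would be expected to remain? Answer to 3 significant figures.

z = ln(18/12) / ln(4140/687) = 0.4055 / 1.7961 = 0.2257
S_new/S_old = (A_new/A_old)^z = 0.62^0.2257 = exp(0.2257 × -0.4780) = 0.8977

89.8%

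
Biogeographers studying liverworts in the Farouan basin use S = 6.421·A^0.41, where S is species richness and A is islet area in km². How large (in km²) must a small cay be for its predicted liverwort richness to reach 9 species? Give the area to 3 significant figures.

2.28 km²

9 = 6.421 × A^0.41  ⇒  A^0.41 = 9/6.421 = 1.402
ln A = ln(1.402) / 0.41 = 0.3377 / 0.41 = 0.8235
A = e^0.8235 ≈ 2.279 km²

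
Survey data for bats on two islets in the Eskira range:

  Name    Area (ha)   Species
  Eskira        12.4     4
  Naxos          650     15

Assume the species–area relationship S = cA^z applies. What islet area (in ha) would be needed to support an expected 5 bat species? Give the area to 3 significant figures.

z = ln(15/4) / ln(650/12.4) = 1.3218 / 3.9593 = 0.3338
c = 4 / 12.4^0.3338 = 4 / 2.318 = 1.726
A = (5/1.726)^(1/0.3338) ⇒ ln A = ln(2.897)/0.3338 = 3.1861
A = e^3.1861 ≈ 24.19 ha

24.2 ha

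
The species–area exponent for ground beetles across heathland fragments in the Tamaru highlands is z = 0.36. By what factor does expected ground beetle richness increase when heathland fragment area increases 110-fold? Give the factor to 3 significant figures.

5.43

S₂/S₁ = (A₂/A₁)^z = 110^0.36
ln(S₂/S₁) = 0.36 × ln 110 = 0.36 × 4.7005 = 1.6922
S₂/S₁ = e^1.6922 ≈ 5.431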